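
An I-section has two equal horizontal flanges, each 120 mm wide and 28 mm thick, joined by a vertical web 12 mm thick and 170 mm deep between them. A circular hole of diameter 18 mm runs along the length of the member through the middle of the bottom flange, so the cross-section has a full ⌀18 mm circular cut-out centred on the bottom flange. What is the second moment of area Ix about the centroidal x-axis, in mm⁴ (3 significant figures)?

Decompose the section into non-overlapping parts with the origin at the bottom-left of its bounding rectangle.
Bottom flange: 120 × 28, A = 3 360 mm², y = 14 mm, Ī = 219 520 mm⁴.
Web: 12 × 170, A = 2 040 mm², y = 113 mm, Ī = 4 913 000 mm⁴.
Top flange: 120 × 28, A = 3 360 mm², y = 212 mm, Ī = 219 520 mm⁴.
Hole (subtracted): ⌀18, A = 254.47 mm², y = 14 mm, Ī = 5 153 mm⁴.
Centroid: ȳ = ΣA·y / ΣA = 115.96 mm.
Transfer each piece to the centroidal x-axis using Ī + A·d² with d = y − 115.96:
  bottom flange: d = -101.96 mm → contributes +35 150 841 mm⁴
  web: d = -2.9619 mm → contributes +4 930 896 mm⁴
  top flange: d = 96.038 mm → contributes +31 209 872 mm⁴
  hole: d = -101.96 mm → contributes −2 650 670 mm⁴
Total I = 68 640 939 mm⁴.

Ix ≈ 6.86 × 10⁷ mm⁴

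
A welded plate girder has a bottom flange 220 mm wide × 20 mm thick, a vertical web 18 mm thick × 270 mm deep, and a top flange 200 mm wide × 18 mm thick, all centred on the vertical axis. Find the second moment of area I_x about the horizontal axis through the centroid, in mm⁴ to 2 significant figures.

Split into non-overlapping primitives; take the origin at the lower-left of the bounding box.
Bottom plate: 220 × 20, A = 4 400 mm², y = 10 mm, Ī = 146 667 mm⁴.
Web plate: 18 × 270, A = 4 860 mm², y = 155 mm, Ī = 29 524 500 mm⁴.
Top plate: 200 × 18, A = 3 600 mm², y = 299 mm, Ī = 97 200 mm⁴.
Centroid: ȳ = ΣA·y / ΣA = 145.7 mm.
Transfer each piece to the horizontal axis through the centroid using Ī + A·d² with d = y − 145.7:
  bottom plate: d = -135.7 mm → contributes +81 170 237 mm⁴
  web plate: d = 9.3 mm → contributes +29 944 855 mm⁴
  top plate: d = 153.3 mm → contributes +84 700 576 mm⁴
Total I = 195 815 668 mm⁴.

I_x ≈ 2.0 × 10⁸ mm⁴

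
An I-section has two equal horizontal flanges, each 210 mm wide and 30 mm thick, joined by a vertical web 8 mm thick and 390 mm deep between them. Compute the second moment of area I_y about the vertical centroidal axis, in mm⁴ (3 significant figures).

I_y ≈ 4.63 × 10⁷ mm⁴

Decompose the section into non-overlapping parts with the origin at the bottom-left of its bounding rectangle.
Bottom flange: 210 × 30, A = 6 300 mm², x = 105 mm, Ī = 23 152 500 mm⁴.
Web: 8 × 390, A = 3 120 mm², x = 105 mm, Ī = 16 640 mm⁴.
Top flange: 210 × 30, A = 6 300 mm², x = 105 mm, Ī = 23 152 500 mm⁴.
By symmetry the centroid is at mid-width, x̄ = 105 mm.
All pieces are centred on the vertical centroidal axis, so I = ΣĪ = 46 321 640 mm⁴.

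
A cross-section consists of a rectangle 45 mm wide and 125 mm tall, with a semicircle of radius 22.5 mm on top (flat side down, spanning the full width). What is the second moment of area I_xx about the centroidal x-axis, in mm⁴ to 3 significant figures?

Break the section into simple shapes (no overlaps), measuring from the bottom-left corner of the bounding box.
Rectangular body: 45 × 125, A = 5 625 mm², y = 62.5 mm, Ī = 7 324 219 mm⁴.
Semicircular cap: semicircle r = 22.5, A = 795.22 mm², y = 134.55 mm, Ī = 28 130 mm⁴.
Centroid: ȳ = ΣA·y / ΣA = 71.424 mm.
Transfer each piece to the centroidal x-axis using Ī + A·d² with d = y − 71.424:
  rectangular body: d = -8.9241 mm → contributes +7 772 193 mm⁴
  semicircular cap: d = 63.125 mm → contributes +3 196 896 mm⁴
Total I = 10 969 088 mm⁴.

I_xx ≈ 1.10 × 10⁷ mm⁴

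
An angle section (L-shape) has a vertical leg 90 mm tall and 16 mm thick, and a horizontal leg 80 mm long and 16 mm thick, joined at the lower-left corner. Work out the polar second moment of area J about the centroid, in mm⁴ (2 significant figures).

J ≈ 3.2 × 10⁶ mm⁴

Break the section into simple shapes (no overlaps), measuring from the bottom-left corner of the bounding box.
Vertical leg: 16 × 90, A = 1 440 mm², y = 45 mm, Ī = 972 000 mm⁴.
Horizontal leg (remainder): 64 × 16, A = 1 024 mm², y = 8 mm, Ī = 21 845 mm⁴.
Centroid: ȳ = ΣA·y / ΣA = 29.62 mm.
Transfer each piece to the centroidal x-axis using Ī + A·d² with d = y − 29.62:
  vertical leg: d = 15.38 mm → contributes +1 312 474 mm⁴
  horizontal leg (remainder): d = -21.62 mm → contributes +500 637 mm⁴
Total I = 1 813 112 mm⁴.
For the y-axis: x̄ = 24.62 mm.
Repeating about the centroidal y-axis gives I_y = 1 337 752 mm⁴.
Polar second moment: J = I_x + I_y = 3 150 864 mm⁴.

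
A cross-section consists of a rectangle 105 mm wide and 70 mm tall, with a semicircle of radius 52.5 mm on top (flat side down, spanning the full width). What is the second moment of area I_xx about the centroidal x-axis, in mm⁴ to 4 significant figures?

I_xx ≈ 1.277 × 10⁷ mm⁴

Break the section into simple shapes (no overlaps), measuring from the bottom-left corner of the bounding box.
Rectangular body: 105 × 70, A = 7 350 mm², y = 35 mm, Ī = 3 001 250 mm⁴.
Semicircular cap: semicircle r = 52.5, A = 4329.51 mm², y = 92.2817 mm, Ī = 833 814 mm⁴.
Centroid: ȳ = ΣA·y / ΣA = 56.2339 mm.
Transfer each piece to the centroidal x-axis using Ī + A·d² with d = y − 56.2339:
  rectangular body: d = -21.2339 mm → contributes +6 315 207 mm⁴
  semicircular cap: d = 36.0478 mm → contributes +6 459 763 mm⁴
Total I = 12 774 971 mm⁴.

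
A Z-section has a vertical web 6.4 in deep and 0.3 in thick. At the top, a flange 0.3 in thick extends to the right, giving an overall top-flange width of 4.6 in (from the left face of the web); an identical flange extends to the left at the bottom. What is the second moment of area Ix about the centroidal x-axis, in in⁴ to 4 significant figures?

Treat the section as a set of non-overlapping primitives; coordinates are from the bounding-box lower-left.
Web: 0.3 × 6.4, A = 1.92 in², y = 3.2 in, Ī = 6.5536 in⁴.
Top flange (beyond web): 4.3 × 0.3, A = 1.29 in², y = 6.25 in, Ī = 0.009675 in⁴.
Bottom flange (beyond web): 4.3 × 0.3, A = 1.29 in², y = 0.15 in, Ī = 0.009675 in⁴.
Centroid: ȳ = ΣA·y / ΣA = 3.2 in.
Transfer each piece to the centroidal x-axis using Ī + A·d² with d = y − 3.2:
  web: d = 0 in → contributes +6.5536 in⁴
  top flange (beyond web): d = 3.05 in → contributes +12.0099 in⁴
  bottom flange (beyond web): d = -3.05 in → contributes +12.0099 in⁴
Total I = 30.5734 in⁴.

Ix ≈ 30.57 in⁴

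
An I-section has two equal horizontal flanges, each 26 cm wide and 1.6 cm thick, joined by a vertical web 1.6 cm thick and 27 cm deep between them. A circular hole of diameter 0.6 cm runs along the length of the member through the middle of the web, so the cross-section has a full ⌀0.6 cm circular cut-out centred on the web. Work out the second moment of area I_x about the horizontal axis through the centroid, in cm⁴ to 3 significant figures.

I_x ≈ 1.97 × 10⁴ cm⁴

Decompose the section into non-overlapping parts with the origin at the bottom-left of its bounding rectangle.
Bottom flange: 26 × 1.6, A = 41.6 cm², y = 0.8 cm, Ī = 8.8747 cm⁴.
Web: 1.6 × 27, A = 43.2 cm², y = 15.1 cm, Ī = 2624.4 cm⁴.
Top flange: 26 × 1.6, A = 41.6 cm², y = 29.4 cm, Ī = 8.8747 cm⁴.
Hole (subtracted): ⌀0.6, A = 0.28274 cm², y = 15.1 cm, Ī = 0.0063617 cm⁴.
By symmetry the centroid is at mid-height, ȳ = 15.1 cm.
Transfer each piece to the horizontal axis through the centroid using Ī + A·d² with d = y − 15.1:
  bottom flange: d = -14.3 cm → contributes +8515.7 cm⁴
  web: d = 0 cm → contributes +2624.4 cm⁴
  top flange: d = 14.3 cm → contributes +8515.7 cm⁴
  hole: d = 0 cm → contributes −0.0063617 cm⁴
Total I = 19 656 cm⁴.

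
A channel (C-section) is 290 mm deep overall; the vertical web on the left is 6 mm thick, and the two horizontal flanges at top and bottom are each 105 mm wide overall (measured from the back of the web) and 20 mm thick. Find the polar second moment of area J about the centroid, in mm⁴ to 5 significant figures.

J ≈ 9.1069 × 10⁷ mm⁴

Decompose the section into non-overlapping parts with the origin at the bottom-left of its bounding rectangle.
Web: 6 × 290, A = 1 740 mm², y = 145 mm, Ī = 12 194 500 mm⁴.
Top flange (beyond web): 99 × 20, A = 1 980 mm², y = 280 mm, Ī = 66 000 mm⁴.
Bottom flange (beyond web): 99 × 20, A = 1 980 mm², y = 10 mm, Ī = 66 000 mm⁴.
By symmetry the centroid is at mid-height, ȳ = 145 mm.
Transfer each piece to the centroidal x-axis using Ī + A·d² with d = y − 145:
  web: d = 0 mm → contributes +12 194 500 mm⁴
  top flange (beyond web): d = 135 mm → contributes +36 151 500 mm⁴
  bottom flange (beyond web): d = -135 mm → contributes +36 151 500 mm⁴
Total I = 84 497 500 mm⁴.
For the y-axis: x̄ = 39.47368 mm.
Repeating about the centroidal y-axis gives I_y = 6 571 421 mm⁴.
Polar second moment: J = I_x + I_y = 91 068 921 mm⁴.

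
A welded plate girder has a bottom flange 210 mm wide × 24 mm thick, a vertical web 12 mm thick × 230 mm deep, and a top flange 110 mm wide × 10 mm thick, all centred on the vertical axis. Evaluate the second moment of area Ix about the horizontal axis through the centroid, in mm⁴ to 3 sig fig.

Split into non-overlapping primitives; take the origin at the lower-left of the bounding box.
Bottom plate: 210 × 24, A = 5 040 mm², y = 12 mm, Ī = 241 920 mm⁴.
Web plate: 12 × 230, A = 2 760 mm², y = 139 mm, Ī = 12 167 000 mm⁴.
Top plate: 110 × 10, A = 1 100 mm², y = 259 mm, Ī = 9166.7 mm⁴.
Centroid: ȳ = ΣA·y / ΣA = 81.912 mm.
Transfer each piece to the horizontal axis through the centroid using Ī + A·d² with d = y − 81.912:
  bottom plate: d = -69.912 mm → contributes +24 876 120 mm⁴
  web plate: d = 57.088 mm → contributes +21 161 836 mm⁴
  top plate: d = 177.09 mm → contributes +34 505 202 mm⁴
Total I = 80 543 158 mm⁴.

Ix ≈ 8.05 × 10⁷ mm⁴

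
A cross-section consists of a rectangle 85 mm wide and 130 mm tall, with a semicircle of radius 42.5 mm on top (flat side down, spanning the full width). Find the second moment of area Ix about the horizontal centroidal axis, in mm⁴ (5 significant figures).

Split into non-overlapping primitives; take the origin at the lower-left of the bounding box.
Rectangular body: 85 × 130, A = 11 050 mm², y = 65 mm, Ī = 15 562 083 mm⁴.
Semicircular cap: semicircle r = 42.5, A = 2837.251 mm², y = 148.0376 mm, Ī = 358086.4 mm⁴.
Centroid: ȳ = ΣA·y / ΣA = 81.96508 mm.
Transfer each piece to the horizontal centroidal axis using Ī + A·d² with d = y − 81.96508:
  rectangular body: d = -16.96508 mm → contributes +18 742 429 mm⁴
  semicircular cap: d = 66.07248 mm → contributes +12 744 309 mm⁴
Total I = 31 486 738 mm⁴.

Ix ≈ 3.1487 × 10⁷ mm⁴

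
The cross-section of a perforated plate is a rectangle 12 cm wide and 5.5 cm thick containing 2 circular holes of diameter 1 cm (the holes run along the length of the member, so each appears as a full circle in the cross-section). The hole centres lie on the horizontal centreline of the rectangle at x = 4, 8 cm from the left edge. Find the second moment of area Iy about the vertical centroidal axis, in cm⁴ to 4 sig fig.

Iy ≈ 785.6 cm⁴

Break the section into simple shapes (no overlaps), measuring from the bottom-left corner of the bounding box.
Plate: 12 × 5.5, A = 66 cm², x = 6 cm, Ī = 792 cm⁴.
Hole 1 (subtracted): ⌀1, A = 0.785398 cm², x = 4 cm, Ī = 0.0490874 cm⁴.
Hole 2 (subtracted): ⌀1, A = 0.785398 cm², x = 8 cm, Ī = 0.0490874 cm⁴.
By symmetry the centroid is at mid-width, x̄ = 6 cm.
Transfer each piece to the vertical centroidal axis using Ī + A·d² with d = x − 6:
  plate: d = 0 cm → contributes +792 cm⁴
  hole 1: d = -2 cm → contributes −3.19068 cm⁴
  hole 2: d = 2 cm → contributes −3.19068 cm⁴
Total I = 785.619 cm⁴.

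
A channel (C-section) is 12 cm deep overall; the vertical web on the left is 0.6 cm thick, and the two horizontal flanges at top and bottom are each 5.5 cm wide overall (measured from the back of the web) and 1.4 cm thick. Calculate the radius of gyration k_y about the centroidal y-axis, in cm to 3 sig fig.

Treat the section as a set of non-overlapping primitives; coordinates are from the bounding-box lower-left.
Web: 0.6 × 12, A = 7.2 cm², x = 0.3 cm, Ī = 0.216 cm⁴.
Top flange (beyond web): 4.9 × 1.4, A = 6.86 cm², x = 3.05 cm, Ī = 13.726 cm⁴.
Bottom flange (beyond web): 4.9 × 1.4, A = 6.86 cm², x = 3.05 cm, Ī = 13.726 cm⁴.
Centroid: x̄ = ΣA·x / ΣA = 2.1035 cm.
Transfer each piece to the centroidal y-axis using Ī + A·d² with d = x − 2.1035:
  web: d = -1.8035 cm → contributes +23.636 cm⁴
  top flange (beyond web): d = 0.94646 cm → contributes +19.871 cm⁴
  bottom flange (beyond web): d = 0.94646 cm → contributes +19.871 cm⁴
Total I = 63.377 cm⁴.
Radius of gyration: k = √(I/A) = √(63.377 / 20.92) = 1.7406 cm.

k_y ≈ 1.74 cm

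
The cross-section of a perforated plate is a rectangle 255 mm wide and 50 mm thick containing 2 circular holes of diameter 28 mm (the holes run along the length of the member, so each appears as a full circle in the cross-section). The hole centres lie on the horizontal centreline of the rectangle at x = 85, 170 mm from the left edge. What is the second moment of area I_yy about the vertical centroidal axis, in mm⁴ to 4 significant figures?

Treat the section as a set of non-overlapping primitives; coordinates are from the bounding-box lower-left.
Plate: 255 × 50, A = 12 750 mm², x = 127.5 mm, Ī = 69 089 063 mm⁴.
Hole 1 (subtracted): ⌀28, A = 615.752 mm², x = 85 mm, Ī = 30171.9 mm⁴.
Hole 2 (subtracted): ⌀28, A = 615.752 mm², x = 170 mm, Ī = 30171.9 mm⁴.
By symmetry the centroid is at mid-width, x̄ = 127.5 mm.
Transfer each piece to the vertical centroidal axis using Ī + A·d² with d = x − 127.5:
  plate: d = 0 mm → contributes +69 089 063 mm⁴
  hole 1: d = -42.5 mm → contributes −1 142 374 mm⁴
  hole 2: d = 42.5 mm → contributes −1 142 374 mm⁴
Total I = 66 804 314 mm⁴.

I_yy ≈ 6.680 × 10⁷ mm⁴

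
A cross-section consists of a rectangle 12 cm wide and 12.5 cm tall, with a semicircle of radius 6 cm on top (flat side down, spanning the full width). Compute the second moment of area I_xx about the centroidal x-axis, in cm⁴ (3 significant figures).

I_xx ≈ 5270 cm⁴

Break the section into simple shapes (no overlaps), measuring from the bottom-left corner of the bounding box.
Rectangular body: 12 × 12.5, A = 150 cm², y = 6.25 cm, Ī = 1953.1 cm⁴.
Semicircular cap: semicircle r = 6, A = 56.549 cm², y = 15.046 cm, Ī = 142.25 cm⁴.
Centroid: ȳ = ΣA·y / ΣA = 8.6583 cm.
Transfer each piece to the centroidal x-axis using Ī + A·d² with d = y − 8.6583:
  rectangular body: d = -2.4083 cm → contributes +2823.1 cm⁴
  semicircular cap: d = 6.3882 cm → contributes +2449.9 cm⁴
Total I = 5 273 cm⁴.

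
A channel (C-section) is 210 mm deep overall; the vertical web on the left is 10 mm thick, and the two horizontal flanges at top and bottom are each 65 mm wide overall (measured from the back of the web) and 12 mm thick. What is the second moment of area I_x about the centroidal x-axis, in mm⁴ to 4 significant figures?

I_x ≈ 2.067 × 10⁷ mm⁴

Break the section into simple shapes (no overlaps), measuring from the bottom-left corner of the bounding box.
Web: 10 × 210, A = 2 100 mm², y = 105 mm, Ī = 7 717 500 mm⁴.
Top flange (beyond web): 55 × 12, A = 660 mm², y = 204 mm, Ī = 7 920 mm⁴.
Bottom flange (beyond web): 55 × 12, A = 660 mm², y = 6 mm, Ī = 7 920 mm⁴.
By symmetry the centroid is at mid-height, ȳ = 105 mm.
Transfer each piece to the centroidal x-axis using Ī + A·d² with d = y − 105:
  web: d = 0 mm → contributes +7 717 500 mm⁴
  top flange (beyond web): d = 99 mm → contributes +6 476 580 mm⁴
  bottom flange (beyond web): d = -99 mm → contributes +6 476 580 mm⁴
Total I = 20 670 660 mm⁴.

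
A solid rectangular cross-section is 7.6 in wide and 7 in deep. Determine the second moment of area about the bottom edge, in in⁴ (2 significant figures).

The section: 7.6 × 7, A = 53.2 in², y = 3.5 in, Ī = 217.2 in⁴.
Transfer it to the base of the section using Ī + A·d² with d = y − 0:
  the section: d = 3.5 in → contributes +868.9 in⁴
Total I = 868.9 in⁴.

I_base ≈ 870 in⁴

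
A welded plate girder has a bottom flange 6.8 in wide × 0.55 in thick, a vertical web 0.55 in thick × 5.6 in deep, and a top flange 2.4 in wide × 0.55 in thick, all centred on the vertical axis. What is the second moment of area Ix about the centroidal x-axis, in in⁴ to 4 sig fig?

Treat the section as a set of non-overlapping primitives; coordinates are from the bounding-box lower-left.
Bottom plate: 6.8 × 0.55, A = 3.74 in², y = 0.275 in, Ī = 0.0942792 in⁴.
Web plate: 0.55 × 5.6, A = 3.08 in², y = 3.35 in, Ī = 8.04907 in⁴.
Top plate: 2.4 × 0.55, A = 1.32 in², y = 6.425 in, Ī = 0.033275 in⁴.
Centroid: ȳ = ΣA·y / ΣA = 2.43581 in.
Transfer each piece to the centroidal x-axis using Ī + A·d² with d = y − 2.43581:
  bottom plate: d = -2.16081 in → contributes +17.5567 in⁴
  web plate: d = 0.914189 in → contributes +10.6232 in⁴
  top plate: d = 3.98919 in → contributes +21.0393 in⁴
Total I = 49.2191 in⁴.

Ix ≈ 49.22 in⁴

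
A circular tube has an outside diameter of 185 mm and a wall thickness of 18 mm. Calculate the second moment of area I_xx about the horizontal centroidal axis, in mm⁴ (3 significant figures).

Decompose the section into non-overlapping parts with the origin at the bottom-left of its bounding rectangle.
Outer circle: ⌀185, A = 26 880 mm², y = 92.5 mm, Ī = 57 498 539 mm⁴.
Bore (subtracted): ⌀149, A = 17 437 mm², y = 92.5 mm, Ī = 24 194 406 mm⁴.
By symmetry the centroid is at mid-height, ȳ = 92.5 mm.
All pieces are centred on the horizontal centroidal axis, so I = ΣĪ (holes subtracted) = 33 304 133 mm⁴.

I_xx ≈ 3.33 × 10⁷ mm⁴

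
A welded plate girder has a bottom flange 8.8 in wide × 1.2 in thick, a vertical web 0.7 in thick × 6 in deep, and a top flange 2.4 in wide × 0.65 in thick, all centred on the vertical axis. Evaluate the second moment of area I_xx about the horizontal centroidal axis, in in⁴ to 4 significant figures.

I_xx ≈ 102.0 in⁴

Split into non-overlapping primitives; take the origin at the lower-left of the bounding box.
Bottom plate: 8.8 × 1.2, A = 10.56 in², y = 0.6 in, Ī = 1.2672 in⁴.
Web plate: 0.7 × 6, A = 4.2 in², y = 4.2 in, Ī = 12.6 in⁴.
Top plate: 2.4 × 0.65, A = 1.56 in², y = 7.525 in, Ī = 0.054925 in⁴.
Centroid: ȳ = ΣA·y / ΣA = 2.18842 in.
Transfer each piece to the horizontal centroidal axis using Ī + A·d² with d = y − 2.18842:
  bottom plate: d = -1.58842 in → contributes +27.9109 in⁴
  web plate: d = 2.01158 in → contributes +29.5951 in⁴
  top plate: d = 5.33658 in → contributes +44.4823 in⁴
Total I = 101.988 in⁴.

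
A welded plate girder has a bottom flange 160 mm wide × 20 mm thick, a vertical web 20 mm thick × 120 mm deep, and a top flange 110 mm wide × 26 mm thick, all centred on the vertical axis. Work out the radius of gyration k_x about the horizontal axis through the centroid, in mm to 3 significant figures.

Treat the section as a set of non-overlapping primitives; coordinates are from the bounding-box lower-left.
Bottom plate: 160 × 20, A = 3 200 mm², y = 10 mm, Ī = 106 667 mm⁴.
Web plate: 20 × 120, A = 2 400 mm², y = 80 mm, Ī = 2 880 000 mm⁴.
Top plate: 110 × 26, A = 2 860 mm², y = 153 mm, Ī = 161 113 mm⁴.
Centroid: ȳ = ΣA·y / ΣA = 78.201 mm.
Transfer each piece to the horizontal axis through the centroid using Ī + A·d² with d = y − 78.201:
  bottom plate: d = -68.201 mm → contributes +14 991 047 mm⁴
  web plate: d = 1.7991 mm → contributes +2 887 768 mm⁴
  top plate: d = 74.799 mm → contributes +16 162 523 mm⁴
Total I = 34 041 338 mm⁴.
Radius of gyration: k = √(I/A) = √(34 041 338 / 8 460) = 63.433 mm.

k_x ≈ 63.4 mm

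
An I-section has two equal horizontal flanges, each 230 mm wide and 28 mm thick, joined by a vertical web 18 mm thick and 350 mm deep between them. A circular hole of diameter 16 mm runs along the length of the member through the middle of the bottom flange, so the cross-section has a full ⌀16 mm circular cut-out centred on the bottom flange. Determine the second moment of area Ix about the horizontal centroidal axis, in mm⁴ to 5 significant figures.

Ix ≈ 5.1798 × 10⁸ mm⁴

Decompose the section into non-overlapping parts with the origin at the bottom-left of its bounding rectangle.
Bottom flange: 230 × 28, A = 6 440 mm², y = 14 mm, Ī = 420746.7 mm⁴.
Web: 18 × 350, A = 6 300 mm², y = 203 mm, Ī = 64 312 500 mm⁴.
Top flange: 230 × 28, A = 6 440 mm², y = 392 mm, Ī = 420746.7 mm⁴.
Hole (subtracted): ⌀16, A = 201.0619 mm², y = 14 mm, Ī = 3216.991 mm⁴.
Centroid: ȳ = ΣA·y / ΣA = 205.0023 mm.
Transfer each piece to the horizontal centroidal axis using Ī + A·d² with d = y − 205.0023:
  bottom flange: d = -191.0023 mm → contributes +235 363 938 mm⁴
  web: d = -2.002257 mm → contributes +64 337 757 mm⁴
  top flange: d = 186.9977 mm → contributes +225 615 671 mm⁴
  hole: d = -191.0023 mm → contributes −7 338 331 mm⁴
Total I = 517 979 036 mm⁴.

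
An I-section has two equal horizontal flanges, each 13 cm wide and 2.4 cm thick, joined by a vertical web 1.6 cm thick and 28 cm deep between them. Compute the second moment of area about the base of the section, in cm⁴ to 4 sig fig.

I_base ≈ 4.621 × 10⁴ cm⁴

Split into non-overlapping primitives; take the origin at the lower-left of the bounding box.
Bottom flange: 13 × 2.4, A = 31.2 cm², y = 1.2 cm, Ī = 14.976 cm⁴.
Web: 1.6 × 28, A = 44.8 cm², y = 16.4 cm, Ī = 2926.93 cm⁴.
Top flange: 13 × 2.4, A = 31.2 cm², y = 31.6 cm, Ī = 14.976 cm⁴.
Transfer each piece to the base of the section using Ī + A·d² with d = y − 0:
  bottom flange: d = 1.2 cm → contributes +59.904 cm⁴
  web: d = 16.4 cm → contributes +14976.3 cm⁴
  top flange: d = 31.6 cm → contributes +31 170 cm⁴
Total I = 46206.3 cm⁴.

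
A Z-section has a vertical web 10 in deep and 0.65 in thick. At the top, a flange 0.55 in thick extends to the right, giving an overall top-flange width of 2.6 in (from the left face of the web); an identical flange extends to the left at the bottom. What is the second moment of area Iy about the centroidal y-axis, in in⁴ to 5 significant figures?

Iy ≈ 4.5336 in⁴

Decompose the section into non-overlapping parts with the origin at the bottom-left of its bounding rectangle.
Web: 0.65 × 10, A = 6.5 in², x = 2.275 in, Ī = 0.2288542 in⁴.
Top flange (beyond web): 1.95 × 0.55, A = 1.0725 in², x = 3.575 in, Ī = 0.3398484 in⁴.
Bottom flange (beyond web): 1.95 × 0.55, A = 1.0725 in², x = 0.975 in, Ī = 0.3398484 in⁴.
Centroid: x̄ = ΣA·x / ΣA = 2.275 in.
Transfer each piece to the centroidal y-axis using Ī + A·d² with d = x − 2.275:
  web: d = 0 in → contributes +0.2288542 in⁴
  top flange (beyond web): d = 1.3 in → contributes +2.152373 in⁴
  bottom flange (beyond web): d = -1.3 in → contributes +2.152373 in⁴
Total I = 4.533601 in⁴.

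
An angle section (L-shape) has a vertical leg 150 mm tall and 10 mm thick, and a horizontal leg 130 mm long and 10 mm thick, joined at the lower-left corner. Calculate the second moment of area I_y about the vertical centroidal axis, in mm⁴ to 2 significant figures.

Treat the section as a set of non-overlapping primitives; coordinates are from the bounding-box lower-left.
Vertical leg: 10 × 150, A = 1 500 mm², x = 5 mm, Ī = 12 500 mm⁴.
Horizontal leg (remainder): 120 × 10, A = 1 200 mm², x = 70 mm, Ī = 1 440 000 mm⁴.
Centroid: x̄ = ΣA·x / ΣA = 33.89 mm.
Transfer each piece to the vertical centroidal axis using Ī + A·d² with d = x − 33.89:
  vertical leg: d = -28.89 mm → contributes +1 264 352 mm⁴
  horizontal leg (remainder): d = 36.11 mm → contributes +3 004 815 mm⁴
Total I = 4 269 167 mm⁴.

I_y ≈ 4.3 × 10⁶ mm⁴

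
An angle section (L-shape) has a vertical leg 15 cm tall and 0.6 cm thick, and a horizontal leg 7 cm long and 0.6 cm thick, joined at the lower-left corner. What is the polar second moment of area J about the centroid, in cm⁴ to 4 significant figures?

Decompose the section into non-overlapping parts with the origin at the bottom-left of its bounding rectangle.
Vertical leg: 0.6 × 15, A = 9 cm², y = 7.5 cm, Ī = 168.75 cm⁴.
Horizontal leg (remainder): 6.4 × 0.6, A = 3.84 cm², y = 0.3 cm, Ī = 0.1152 cm⁴.
Centroid: ȳ = ΣA·y / ΣA = 5.34673 cm.
Transfer each piece to the centroidal x-axis using Ī + A·d² with d = y − 5.34673:
  vertical leg: d = 2.15327 cm → contributes +210.479 cm⁴
  horizontal leg (remainder): d = -5.04673 cm → contributes +97.918 cm⁴
Total I = 308.397 cm⁴.
For the y-axis: x̄ = 1.34673 cm.
Repeating about the centroidal y-axis gives I_y = 46.3492 cm⁴.
Polar second moment: J = I_x + I_y = 354.746 cm⁴.

J ≈ 354.7 cm⁴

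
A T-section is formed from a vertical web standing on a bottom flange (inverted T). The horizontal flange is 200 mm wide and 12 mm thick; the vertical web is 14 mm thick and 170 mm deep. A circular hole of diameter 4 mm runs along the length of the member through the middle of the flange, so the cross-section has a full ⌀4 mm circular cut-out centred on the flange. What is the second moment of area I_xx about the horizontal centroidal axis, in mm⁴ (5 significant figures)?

I_xx ≈ 1.5630 × 10⁷ mm⁴

Break the section into simple shapes (no overlaps), measuring from the bottom-left corner of the bounding box.
Flange: 200 × 12, A = 2 400 mm², y = 6 mm, Ī = 28 800 mm⁴.
Web: 14 × 170, A = 2 380 mm², y = 97 mm, Ī = 5 731 833 mm⁴.
Hole (subtracted): ⌀4, A = 12.56637 mm², y = 6 mm, Ī = 12.56637 mm⁴.
Centroid: ȳ = ΣA·y / ΣA = 51.42905 mm.
Transfer each piece to the horizontal centroidal axis using Ī + A·d² with d = y − 51.42905:
  flange: d = -45.42905 mm → contributes +4 981 917 mm⁴
  web: d = 45.57095 mm → contributes +10 674 406 mm⁴
  hole: d = -45.42905 mm → contributes −25947.03 mm⁴
Total I = 15 630 376 mm⁴.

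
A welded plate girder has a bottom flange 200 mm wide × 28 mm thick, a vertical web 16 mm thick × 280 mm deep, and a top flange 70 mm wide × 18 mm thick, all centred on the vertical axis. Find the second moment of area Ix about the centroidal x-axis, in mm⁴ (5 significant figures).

Ix ≈ 1.5031 × 10⁸ mm⁴

Treat the section as a set of non-overlapping primitives; coordinates are from the bounding-box lower-left.
Bottom plate: 200 × 28, A = 5 600 mm², y = 14 mm, Ī = 365866.7 mm⁴.
Web plate: 16 × 280, A = 4 480 mm², y = 168 mm, Ī = 29 269 333 mm⁴.
Top plate: 70 × 18, A = 1 260 mm², y = 317 mm, Ī = 34 020 mm⁴.
Centroid: ȳ = ΣA·y / ΣA = 108.5062 mm.
Transfer each piece to the centroidal x-axis using Ī + A·d² with d = y − 108.5062:
  bottom plate: d = -94.50617 mm → contributes +50 381 800 mm⁴
  web plate: d = 59.49383 mm → contributes +45 126 363 mm⁴
  top plate: d = 208.4938 mm → contributes +54 805 812 mm⁴
Total I = 150 313 975 mm⁴.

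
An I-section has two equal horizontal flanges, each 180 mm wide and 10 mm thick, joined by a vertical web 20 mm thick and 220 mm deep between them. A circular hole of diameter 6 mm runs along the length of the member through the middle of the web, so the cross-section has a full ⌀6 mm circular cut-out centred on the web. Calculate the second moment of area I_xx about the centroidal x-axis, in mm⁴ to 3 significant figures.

I_xx ≈ 6.54 × 10⁷ mm⁴

Break the section into simple shapes (no overlaps), measuring from the bottom-left corner of the bounding box.
Bottom flange: 180 × 10, A = 1 800 mm², y = 5 mm, Ī = 15 000 mm⁴.
Web: 20 × 220, A = 4 400 mm², y = 120 mm, Ī = 17 746 667 mm⁴.
Top flange: 180 × 10, A = 1 800 mm², y = 235 mm, Ī = 15 000 mm⁴.
Hole (subtracted): ⌀6, A = 28.274 mm², y = 120 mm, Ī = 63.617 mm⁴.
By symmetry the centroid is at mid-height, ȳ = 120 mm.
Transfer each piece to the centroidal x-axis using Ī + A·d² with d = y − 120:
  bottom flange: d = -115 mm → contributes +23 820 000 mm⁴
  web: d = 0 mm → contributes +17 746 667 mm⁴
  top flange: d = 115 mm → contributes +23 820 000 mm⁴
  hole: d = 0 mm → contributes −63.617 mm⁴
Total I = 65 386 603 mm⁴.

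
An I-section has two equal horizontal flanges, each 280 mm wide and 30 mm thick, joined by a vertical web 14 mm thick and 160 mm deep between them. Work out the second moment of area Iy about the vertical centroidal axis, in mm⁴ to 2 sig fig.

Decompose the section into non-overlapping parts with the origin at the bottom-left of its bounding rectangle.
Bottom flange: 280 × 30, A = 8 400 mm², x = 140 mm, Ī = 54 880 000 mm⁴.
Web: 14 × 160, A = 2 240 mm², x = 140 mm, Ī = 36 587 mm⁴.
Top flange: 280 × 30, A = 8 400 mm², x = 140 mm, Ī = 54 880 000 mm⁴.
By symmetry the centroid is at mid-width, x̄ = 140 mm.
All pieces are centred on the vertical centroidal axis, so I = ΣĪ = 109 796 587 mm⁴.

Iy ≈ 1.1 × 10⁸ mm⁴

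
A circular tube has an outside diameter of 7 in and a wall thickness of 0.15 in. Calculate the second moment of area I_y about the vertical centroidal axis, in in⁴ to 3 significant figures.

I_y ≈ 18.9 in⁴

Split into non-overlapping primitives; take the origin at the lower-left of the bounding box.
Outer circle: ⌀7, A = 38.485 in², x = 3.5 in, Ī = 117.86 in⁴.
Bore (subtracted): ⌀6.7, A = 35.257 in², x = 3.5 in, Ī = 98.917 in⁴.
By symmetry the centroid is at mid-width, x̄ = 3.5 in.
All pieces are centred on the vertical centroidal axis, so I = ΣĪ (holes subtracted) = 18.942 in⁴.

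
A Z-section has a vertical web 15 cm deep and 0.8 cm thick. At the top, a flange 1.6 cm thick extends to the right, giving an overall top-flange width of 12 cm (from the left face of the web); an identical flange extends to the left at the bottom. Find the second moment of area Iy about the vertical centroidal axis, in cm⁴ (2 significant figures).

Iy ≈ 1700 cm⁴

Decompose the section into non-overlapping parts with the origin at the bottom-left of its bounding rectangle.
Web: 0.8 × 15, A = 12 cm², x = 11.6 cm, Ī = 0.64 cm⁴.
Top flange (beyond web): 11.2 × 1.6, A = 17.92 cm², x = 17.6 cm, Ī = 187.3 cm⁴.
Bottom flange (beyond web): 11.2 × 1.6, A = 17.92 cm², x = 5.6 cm, Ī = 187.3 cm⁴.
Centroid: x̄ = ΣA·x / ΣA = 11.6 cm.
Transfer each piece to the vertical centroidal axis using Ī + A·d² with d = x − 11.6:
  web: d = 0 cm → contributes +0.64 cm⁴
  top flange (beyond web): d = 6 cm → contributes +832.4 cm⁴
  bottom flange (beyond web): d = -6 cm → contributes +832.4 cm⁴
Total I = 1 666 cm⁴.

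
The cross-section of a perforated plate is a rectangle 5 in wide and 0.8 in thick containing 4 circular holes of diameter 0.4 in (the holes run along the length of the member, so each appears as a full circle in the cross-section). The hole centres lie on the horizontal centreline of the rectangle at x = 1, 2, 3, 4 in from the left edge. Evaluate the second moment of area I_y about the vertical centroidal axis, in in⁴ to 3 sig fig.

Split into non-overlapping primitives; take the origin at the lower-left of the bounding box.
Plate: 5 × 0.8, A = 4 in², x = 2.5 in, Ī = 8.3333 in⁴.
Hole 1 (subtracted): ⌀0.4, A = 0.12566 in², x = 1 in, Ī = 0.0012566 in⁴.
Hole 2 (subtracted): ⌀0.4, A = 0.12566 in², x = 2 in, Ī = 0.0012566 in⁴.
Hole 3 (subtracted): ⌀0.4, A = 0.12566 in², x = 3 in, Ī = 0.0012566 in⁴.
Hole 4 (subtracted): ⌀0.4, A = 0.12566 in², x = 4 in, Ī = 0.0012566 in⁴.
By symmetry the centroid is at mid-width, x̄ = 2.5 in.
Transfer each piece to the vertical centroidal axis using Ī + A·d² with d = x − 2.5:
  plate: d = 0 in → contributes +8.3333 in⁴
  hole 1: d = -1.5 in → contributes −0.284 in⁴
  hole 2: d = -0.5 in → contributes −0.032673 in⁴
  hole 3: d = 0.5 in → contributes −0.032673 in⁴
  hole 4: d = 1.5 in → contributes −0.284 in⁴
Total I = 7.7 in⁴.

I_y ≈ 7.70 in⁴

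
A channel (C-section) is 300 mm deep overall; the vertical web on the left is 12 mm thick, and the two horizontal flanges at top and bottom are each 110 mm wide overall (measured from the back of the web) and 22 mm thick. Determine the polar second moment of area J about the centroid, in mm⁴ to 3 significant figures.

J ≈ 1.20 × 10⁸ mm⁴

Break the section into simple shapes (no overlaps), measuring from the bottom-left corner of the bounding box.
Web: 12 × 300, A = 3 600 mm², y = 150 mm, Ī = 27 000 000 mm⁴.
Top flange (beyond web): 98 × 22, A = 2 156 mm², y = 289 mm, Ī = 86 959 mm⁴.
Bottom flange (beyond web): 98 × 22, A = 2 156 mm², y = 11 mm, Ī = 86 959 mm⁴.
By symmetry the centroid is at mid-height, ȳ = 150 mm.
Transfer each piece to the centroidal x-axis using Ī + A·d² with d = y − 150:
  web: d = 0 mm → contributes +27 000 000 mm⁴
  top flange (beyond web): d = 139 mm → contributes +41 743 035 mm⁴
  bottom flange (beyond web): d = -139 mm → contributes +41 743 035 mm⁴
Total I = 110 486 069 mm⁴.
For the y-axis: x̄ = 35.975 mm.
Repeating about the centroidal y-axis gives I_y = 9 429 232 mm⁴.
Polar second moment: J = I_x + I_y = 119 915 302 mm⁴.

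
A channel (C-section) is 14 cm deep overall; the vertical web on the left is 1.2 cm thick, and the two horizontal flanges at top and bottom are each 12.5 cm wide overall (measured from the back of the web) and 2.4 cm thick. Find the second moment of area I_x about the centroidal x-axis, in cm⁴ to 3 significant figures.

I_x ≈ 2130 cm⁴

Treat the section as a set of non-overlapping primitives; coordinates are from the bounding-box lower-left.
Web: 1.2 × 14, A = 16.8 cm², y = 7 cm, Ī = 274.4 cm⁴.
Top flange (beyond web): 11.3 × 2.4, A = 27.12 cm², y = 12.8 cm, Ī = 13.018 cm⁴.
Bottom flange (beyond web): 11.3 × 2.4, A = 27.12 cm², y = 1.2 cm, Ī = 13.018 cm⁴.
By symmetry the centroid is at mid-height, ȳ = 7 cm.
Transfer each piece to the centroidal x-axis using Ī + A·d² with d = y − 7:
  web: d = 0 cm → contributes +274.4 cm⁴
  top flange (beyond web): d = 5.8 cm → contributes +925.33 cm⁴
  bottom flange (beyond web): d = -5.8 cm → contributes +925.33 cm⁴
Total I = 2125.1 cm⁴.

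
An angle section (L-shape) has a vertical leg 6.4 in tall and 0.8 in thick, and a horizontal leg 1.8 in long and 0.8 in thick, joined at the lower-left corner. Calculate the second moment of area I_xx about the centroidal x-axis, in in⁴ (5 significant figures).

Treat the section as a set of non-overlapping primitives; coordinates are from the bounding-box lower-left.
Vertical leg: 0.8 × 6.4, A = 5.12 in², y = 3.2 in, Ī = 17.47627 in⁴.
Horizontal leg (remainder): 1 × 0.8, A = 0.8 in², y = 0.4 in, Ī = 0.04266667 in⁴.
Centroid: ȳ = ΣA·y / ΣA = 2.821622 in.
Transfer each piece to the centroidal x-axis using Ī + A·d² with d = y − 2.821622:
  vertical leg: d = 0.3783784 in → contributes +18.2093 in⁴
  horizontal leg (remainder): d = -2.421622 in → contributes +4.734068 in⁴
Total I = 22.94337 in⁴.

I_xx ≈ 22.943 in⁴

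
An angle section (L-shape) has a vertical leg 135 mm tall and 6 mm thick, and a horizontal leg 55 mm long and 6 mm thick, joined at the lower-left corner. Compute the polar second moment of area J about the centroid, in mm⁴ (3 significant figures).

Decompose the section into non-overlapping parts with the origin at the bottom-left of its bounding rectangle.
Vertical leg: 6 × 135, A = 810 mm², y = 67.5 mm, Ī = 1 230 188 mm⁴.
Horizontal leg (remainder): 49 × 6, A = 294 mm², y = 3 mm, Ī = 882 mm⁴.
Centroid: ȳ = ΣA·y / ΣA = 50.323 mm.
Transfer each piece to the centroidal x-axis using Ī + A·d² with d = y − 50.323:
  vertical leg: d = 17.177 mm → contributes +1 469 167 mm⁴
  horizontal leg (remainder): d = -47.323 mm → contributes +659 295 mm⁴
Total I = 2 128 463 mm⁴.
For the y-axis: x̄ = 10.323 mm.
Repeating about the centroidal y-axis gives I_y = 224 383 mm⁴.
Polar second moment: J = I_x + I_y = 2 352 845 mm⁴.

J ≈ 2.35 × 10⁶ mm⁴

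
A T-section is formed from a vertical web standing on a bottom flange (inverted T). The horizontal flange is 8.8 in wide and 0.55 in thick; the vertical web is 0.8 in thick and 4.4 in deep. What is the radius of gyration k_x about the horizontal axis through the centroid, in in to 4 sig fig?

k_x ≈ 1.479 in

Treat the section as a set of non-overlapping primitives; coordinates are from the bounding-box lower-left.
Flange: 8.8 × 0.55, A = 4.84 in², y = 0.275 in, Ī = 0.122008 in⁴.
Web: 0.8 × 4.4, A = 3.52 in², y = 2.75 in, Ī = 5.67893 in⁴.
Centroid: ȳ = ΣA·y / ΣA = 1.31711 in.
Transfer each piece to the horizontal axis through the centroid using Ī + A·d² with d = y − 1.31711:
  flange: d = -1.04211 in → contributes +5.37817 in⁴
  web: d = 1.43289 in → contributes +12.9062 in⁴
Total I = 18.2843 in⁴.
Radius of gyration: k = √(I/A) = √(18.2843 / 8.36) = 1.47889 in.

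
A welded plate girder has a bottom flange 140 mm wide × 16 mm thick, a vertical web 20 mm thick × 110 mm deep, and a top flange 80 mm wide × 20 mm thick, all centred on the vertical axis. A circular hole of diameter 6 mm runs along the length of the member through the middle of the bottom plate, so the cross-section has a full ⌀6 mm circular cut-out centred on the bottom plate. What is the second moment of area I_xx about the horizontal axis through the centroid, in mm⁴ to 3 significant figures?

Decompose the section into non-overlapping parts with the origin at the bottom-left of its bounding rectangle.
Bottom plate: 140 × 16, A = 2 240 mm², y = 8 mm, Ī = 47 787 mm⁴.
Web plate: 20 × 110, A = 2 200 mm², y = 71 mm, Ī = 2 218 333 mm⁴.
Top plate: 80 × 20, A = 1 600 mm², y = 136 mm, Ī = 53 333 mm⁴.
Hole (subtracted): ⌀6, A = 28.274 mm², y = 8 mm, Ī = 63.617 mm⁴.
Centroid: ȳ = ΣA·y / ΣA = 65.122 mm.
Transfer each piece to the horizontal axis through the centroid using Ī + A·d² with d = y − 65.122:
  bottom plate: d = -57.122 mm → contributes +7 356 658 mm⁴
  web plate: d = 5.8783 mm → contributes +2 294 353 mm⁴
  top plate: d = 70.878 mm → contributes +8 091 306 mm⁴
  hole: d = -57.122 mm → contributes −92 320 mm⁴
Total I = 17 649 997 mm⁴.

I_xx ≈ 1.76 × 10⁷ mm⁴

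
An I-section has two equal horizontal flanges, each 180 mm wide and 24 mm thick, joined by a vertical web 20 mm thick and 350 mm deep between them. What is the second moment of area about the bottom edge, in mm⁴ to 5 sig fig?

Break the section into simple shapes (no overlaps), measuring from the bottom-left corner of the bounding box.
Bottom flange: 180 × 24, A = 4 320 mm², y = 12 mm, Ī = 207 360 mm⁴.
Web: 20 × 350, A = 7 000 mm², y = 199 mm, Ī = 71 458 333 mm⁴.
Top flange: 180 × 24, A = 4 320 mm², y = 386 mm, Ī = 207 360 mm⁴.
Transfer each piece to a horizontal axis along the bottom face using Ī + A·d² with d = y − 0:
  bottom flange: d = 12 mm → contributes +829 440 mm⁴
  web: d = 199 mm → contributes +348 665 333 mm⁴
  top flange: d = 386 mm → contributes +643 870 080 mm⁴
Total I = 993 364 853 mm⁴.

I_base ≈ 9.9336 × 10⁸ mm⁴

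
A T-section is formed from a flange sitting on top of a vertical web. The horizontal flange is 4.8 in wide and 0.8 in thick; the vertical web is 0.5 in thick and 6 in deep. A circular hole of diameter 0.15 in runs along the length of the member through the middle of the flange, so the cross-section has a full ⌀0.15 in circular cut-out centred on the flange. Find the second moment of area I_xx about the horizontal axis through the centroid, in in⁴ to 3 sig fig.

Decompose the section into non-overlapping parts with the origin at the bottom-left of its bounding rectangle.
Flange: 4.8 × 0.8, A = 3.84 in², y = 6.4 in, Ī = 0.2048 in⁴.
Web: 0.5 × 6, A = 3 in², y = 3 in, Ī = 9 in⁴.
Hole (subtracted): ⌀0.15, A = 0.017671 in², y = 6.4 in, Ī = 0.00002485 in⁴.
Centroid: ȳ = ΣA·y / ΣA = 4.9049 in.
Transfer each piece to the horizontal axis through the centroid using Ī + A·d² with d = y − 4.9049:
  flange: d = 1.4951 in → contributes +8.7883 in⁴
  web: d = -1.9049 in → contributes +19.886 in⁴
  hole: d = 1.4951 in → contributes −0.039526 in⁴
Total I = 28.635 in⁴.

I_xx ≈ 28.6 in⁴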